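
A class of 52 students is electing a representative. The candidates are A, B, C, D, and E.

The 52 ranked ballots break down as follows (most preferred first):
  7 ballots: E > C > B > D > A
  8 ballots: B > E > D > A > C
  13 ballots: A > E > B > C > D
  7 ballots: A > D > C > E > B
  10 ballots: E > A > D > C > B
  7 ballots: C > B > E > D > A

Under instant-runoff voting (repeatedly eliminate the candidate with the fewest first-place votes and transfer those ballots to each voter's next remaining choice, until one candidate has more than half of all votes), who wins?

Round 1: A 20, B 8, C 7, D 0, E 17. D eliminated.
Round 2: A 20, B 8, C 7, E 17. C eliminated.
Round 3: A 20, B 15, E 17. B eliminated.
Round 4: A 20, E 32. E has a majority (≥27).

E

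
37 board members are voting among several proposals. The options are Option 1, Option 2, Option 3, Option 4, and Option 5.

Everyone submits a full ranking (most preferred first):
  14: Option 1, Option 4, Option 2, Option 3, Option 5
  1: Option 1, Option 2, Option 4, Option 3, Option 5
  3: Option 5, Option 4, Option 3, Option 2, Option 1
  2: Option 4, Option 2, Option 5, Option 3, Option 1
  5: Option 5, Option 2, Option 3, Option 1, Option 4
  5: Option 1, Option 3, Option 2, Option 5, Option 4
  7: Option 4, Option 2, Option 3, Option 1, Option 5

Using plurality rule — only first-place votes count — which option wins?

Option 1

First-place votes: Option 1 20, Option 2 0, Option 3 0, Option 4 9, Option 5 8.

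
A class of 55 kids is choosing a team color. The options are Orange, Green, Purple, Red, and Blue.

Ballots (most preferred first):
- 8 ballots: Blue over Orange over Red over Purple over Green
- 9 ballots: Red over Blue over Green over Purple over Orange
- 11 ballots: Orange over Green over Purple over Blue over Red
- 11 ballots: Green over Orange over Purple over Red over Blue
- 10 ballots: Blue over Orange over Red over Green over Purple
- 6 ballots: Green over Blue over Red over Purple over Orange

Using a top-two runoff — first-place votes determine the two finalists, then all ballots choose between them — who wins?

Round 1 first-place votes: Orange 11, Green 17, Purple 0, Red 9, Blue 18. Blue and Green advance.
Runoff: Blue is ranked above Green on 27 ballots, Green above Blue on 28.

Green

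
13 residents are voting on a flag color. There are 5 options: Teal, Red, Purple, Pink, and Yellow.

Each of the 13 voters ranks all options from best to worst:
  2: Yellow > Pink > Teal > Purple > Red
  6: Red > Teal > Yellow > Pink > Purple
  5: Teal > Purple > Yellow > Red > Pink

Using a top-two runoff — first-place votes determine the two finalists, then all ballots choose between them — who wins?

Teal

Round 1 first-place votes: Teal 5, Red 6, Purple 0, Pink 0, Yellow 2. Red and Teal advance.
Runoff: Red is ranked above Teal on 6 ballots, Teal above Red on 7.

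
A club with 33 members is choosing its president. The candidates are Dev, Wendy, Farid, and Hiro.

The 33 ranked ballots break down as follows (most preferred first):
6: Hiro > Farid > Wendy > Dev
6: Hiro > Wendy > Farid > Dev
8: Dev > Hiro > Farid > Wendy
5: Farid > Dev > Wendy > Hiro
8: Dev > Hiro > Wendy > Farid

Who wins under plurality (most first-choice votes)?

Dev

First-place votes: Dev 16, Wendy 0, Farid 5, Hiro 12.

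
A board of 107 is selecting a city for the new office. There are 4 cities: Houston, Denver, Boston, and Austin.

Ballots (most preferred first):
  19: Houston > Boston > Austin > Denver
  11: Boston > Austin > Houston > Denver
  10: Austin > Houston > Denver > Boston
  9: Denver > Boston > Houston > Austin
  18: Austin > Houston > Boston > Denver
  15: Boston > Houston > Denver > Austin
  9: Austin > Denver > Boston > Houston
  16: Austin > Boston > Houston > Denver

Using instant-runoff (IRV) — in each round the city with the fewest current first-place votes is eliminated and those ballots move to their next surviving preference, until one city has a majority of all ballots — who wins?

Round 1: Houston 19, Denver 9, Boston 26, Austin 53. Denver eliminated.
Round 2: Houston 19, Boston 35, Austin 53. Houston eliminated.
Round 3: Boston 54, Austin 53. Boston has a majority (≥54).

Boston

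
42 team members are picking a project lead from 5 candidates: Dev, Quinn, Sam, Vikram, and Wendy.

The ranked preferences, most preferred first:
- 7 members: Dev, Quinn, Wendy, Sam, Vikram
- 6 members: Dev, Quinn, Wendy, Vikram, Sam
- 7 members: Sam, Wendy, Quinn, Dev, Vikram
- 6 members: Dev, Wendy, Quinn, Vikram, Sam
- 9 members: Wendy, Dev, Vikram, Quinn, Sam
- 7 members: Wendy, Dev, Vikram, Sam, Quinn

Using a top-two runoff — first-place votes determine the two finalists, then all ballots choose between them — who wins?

Wendy

Round 1 first-place votes: Dev 19, Quinn 0, Sam 7, Vikram 0, Wendy 16. Dev and Wendy advance.
Runoff: Dev is ranked above Wendy on 19 ballots, Wendy above Dev on 23.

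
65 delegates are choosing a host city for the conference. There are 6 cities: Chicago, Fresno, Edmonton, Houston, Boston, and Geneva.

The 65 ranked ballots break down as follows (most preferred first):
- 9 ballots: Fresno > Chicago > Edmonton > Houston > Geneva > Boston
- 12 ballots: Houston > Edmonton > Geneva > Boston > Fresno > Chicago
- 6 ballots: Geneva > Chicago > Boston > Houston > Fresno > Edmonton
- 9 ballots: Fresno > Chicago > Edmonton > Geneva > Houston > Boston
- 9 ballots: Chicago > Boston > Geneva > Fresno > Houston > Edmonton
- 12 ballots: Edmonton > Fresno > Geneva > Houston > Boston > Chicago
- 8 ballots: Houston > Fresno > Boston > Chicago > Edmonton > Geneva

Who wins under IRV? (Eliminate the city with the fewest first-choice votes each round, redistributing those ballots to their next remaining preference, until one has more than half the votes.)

Fresno

Round 1: Chicago 9, Fresno 18, Edmonton 12, Houston 20, Boston 0, Geneva 6. Boston eliminated.
Round 2: Chicago 9, Fresno 18, Edmonton 12, Houston 20, Geneva 6. Geneva eliminated.
Round 3: Chicago 15, Fresno 18, Edmonton 12, Houston 20. Edmonton eliminated.
Round 4: Chicago 15, Fresno 30, Houston 20. Chicago eliminated.
Round 5: Fresno 39, Houston 26. Fresno has a majority (≥33).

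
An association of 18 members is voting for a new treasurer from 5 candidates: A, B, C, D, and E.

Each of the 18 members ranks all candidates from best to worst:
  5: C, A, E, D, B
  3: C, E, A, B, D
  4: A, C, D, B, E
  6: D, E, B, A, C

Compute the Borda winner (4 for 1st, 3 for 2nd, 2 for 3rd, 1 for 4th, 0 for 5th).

A: 5×3 + 3×2 + 4×4 + 6×1 = 43
B: 5×0 + 3×1 + 4×1 + 6×2 = 19
C: 5×4 + 3×4 + 4×3 + 6×0 = 44
D: 5×1 + 3×0 + 4×2 + 6×4 = 37
E: 5×2 + 3×3 + 4×0 + 6×3 = 37

C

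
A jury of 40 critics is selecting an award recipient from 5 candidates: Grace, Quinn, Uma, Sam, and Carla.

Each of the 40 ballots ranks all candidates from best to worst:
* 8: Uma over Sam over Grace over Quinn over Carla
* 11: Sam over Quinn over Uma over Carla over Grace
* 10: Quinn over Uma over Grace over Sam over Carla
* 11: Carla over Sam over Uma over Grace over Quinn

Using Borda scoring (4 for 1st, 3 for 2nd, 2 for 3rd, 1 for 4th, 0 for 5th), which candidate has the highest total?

Sam

Grace: 8×2 + 11×0 + 10×2 + 11×1 = 47
Quinn: 8×1 + 11×3 + 10×4 + 11×0 = 81
Uma: 8×4 + 11×2 + 10×3 + 11×2 = 106
Sam: 8×3 + 11×4 + 10×1 + 11×3 = 111
Carla: 8×0 + 11×1 + 10×0 + 11×4 = 55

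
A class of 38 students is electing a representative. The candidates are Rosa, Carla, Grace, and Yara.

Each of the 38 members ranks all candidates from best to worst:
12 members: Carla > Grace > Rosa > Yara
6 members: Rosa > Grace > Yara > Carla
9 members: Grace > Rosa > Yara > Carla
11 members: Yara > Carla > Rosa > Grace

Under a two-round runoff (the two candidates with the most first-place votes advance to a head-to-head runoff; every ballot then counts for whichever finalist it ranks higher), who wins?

Round 1 first-place votes: Rosa 6, Carla 12, Grace 9, Yara 11. Carla and Yara advance.
Runoff: Carla is ranked above Yara on 12 ballots, Yara above Carla on 26.

Yara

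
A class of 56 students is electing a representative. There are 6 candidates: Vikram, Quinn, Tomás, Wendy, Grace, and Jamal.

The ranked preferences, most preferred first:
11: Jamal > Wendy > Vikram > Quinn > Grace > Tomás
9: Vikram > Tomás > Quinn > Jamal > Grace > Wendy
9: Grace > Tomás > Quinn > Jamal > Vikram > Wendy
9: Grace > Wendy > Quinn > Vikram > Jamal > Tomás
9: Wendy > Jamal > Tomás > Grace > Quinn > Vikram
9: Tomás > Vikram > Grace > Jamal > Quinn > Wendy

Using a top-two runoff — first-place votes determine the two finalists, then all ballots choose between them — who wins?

Jamal

Round 1 first-place votes: Vikram 9, Quinn 0, Tomás 9, Wendy 9, Grace 18, Jamal 11. Grace and Jamal advance.
Runoff: Grace is ranked above Jamal on 27 ballots, Jamal above Grace on 29.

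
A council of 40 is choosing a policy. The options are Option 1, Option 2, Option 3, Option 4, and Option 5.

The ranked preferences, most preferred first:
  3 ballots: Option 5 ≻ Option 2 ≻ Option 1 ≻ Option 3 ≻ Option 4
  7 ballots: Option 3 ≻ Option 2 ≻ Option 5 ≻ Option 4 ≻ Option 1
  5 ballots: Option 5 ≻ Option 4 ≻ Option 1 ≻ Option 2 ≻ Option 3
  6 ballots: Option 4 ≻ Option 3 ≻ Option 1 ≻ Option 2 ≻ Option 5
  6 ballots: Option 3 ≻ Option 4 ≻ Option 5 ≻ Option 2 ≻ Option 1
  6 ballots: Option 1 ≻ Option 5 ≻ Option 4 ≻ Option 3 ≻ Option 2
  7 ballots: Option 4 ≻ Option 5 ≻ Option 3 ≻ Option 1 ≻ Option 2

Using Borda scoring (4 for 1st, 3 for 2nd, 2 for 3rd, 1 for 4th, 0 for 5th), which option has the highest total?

Option 1: 3×2 + 7×0 + 5×2 + 6×2 + 6×0 + 6×4 + 7×1 = 59
Option 2: 3×3 + 7×3 + 5×1 + 6×1 + 6×1 + 6×0 + 7×0 = 47
Option 3: 3×1 + 7×4 + 5×0 + 6×3 + 6×4 + 6×1 + 7×2 = 93
Option 4: 3×0 + 7×1 + 5×3 + 6×4 + 6×3 + 6×2 + 7×4 = 104
Option 5: 3×4 + 7×2 + 5×4 + 6×0 + 6×2 + 6×3 + 7×3 = 97

Option 4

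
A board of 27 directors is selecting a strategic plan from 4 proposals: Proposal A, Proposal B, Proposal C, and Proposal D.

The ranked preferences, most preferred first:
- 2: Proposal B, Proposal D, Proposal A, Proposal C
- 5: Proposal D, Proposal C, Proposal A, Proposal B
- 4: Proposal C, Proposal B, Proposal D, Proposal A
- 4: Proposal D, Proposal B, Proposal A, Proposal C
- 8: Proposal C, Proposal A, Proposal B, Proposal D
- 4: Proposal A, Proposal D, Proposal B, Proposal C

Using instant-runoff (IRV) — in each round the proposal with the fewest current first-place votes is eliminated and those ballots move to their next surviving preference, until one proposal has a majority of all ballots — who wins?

Proposal D

Round 1: Proposal A 4, Proposal B 2, Proposal C 12, Proposal D 9. Proposal B eliminated.
Round 2: Proposal A 4, Proposal C 12, Proposal D 11. Proposal A eliminated.
Round 3: Proposal C 12, Proposal D 15. Proposal D has a majority (≥14).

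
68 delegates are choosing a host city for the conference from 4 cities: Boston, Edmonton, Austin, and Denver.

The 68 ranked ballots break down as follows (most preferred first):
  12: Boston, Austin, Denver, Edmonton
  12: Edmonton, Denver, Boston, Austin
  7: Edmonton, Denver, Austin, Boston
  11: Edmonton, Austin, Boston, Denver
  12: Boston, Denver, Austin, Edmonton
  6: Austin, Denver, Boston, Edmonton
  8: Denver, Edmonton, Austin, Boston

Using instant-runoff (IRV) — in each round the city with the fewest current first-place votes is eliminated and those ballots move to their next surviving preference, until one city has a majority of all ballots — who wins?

Round 1: Boston 24, Edmonton 30, Austin 6, Denver 8. Austin eliminated.
Round 2: Boston 24, Edmonton 30, Denver 14. Denver eliminated.
Round 3: Boston 30, Edmonton 38. Edmonton has a majority (≥35).

Edmonton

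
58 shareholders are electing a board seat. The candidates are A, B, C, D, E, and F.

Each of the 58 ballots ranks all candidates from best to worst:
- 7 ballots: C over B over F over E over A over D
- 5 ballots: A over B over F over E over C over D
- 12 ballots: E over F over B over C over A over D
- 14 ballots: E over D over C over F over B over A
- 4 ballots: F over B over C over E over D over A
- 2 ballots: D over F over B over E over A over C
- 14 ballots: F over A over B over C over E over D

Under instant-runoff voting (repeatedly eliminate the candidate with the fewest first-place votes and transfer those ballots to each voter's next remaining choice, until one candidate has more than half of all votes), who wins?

F

Round 1: A 5, B 0, C 7, D 2, E 26, F 18. B eliminated.
Round 2: A 5, C 7, D 2, E 26, F 18. D eliminated.
Round 3: A 5, C 7, E 26, F 20. A eliminated.
Round 4: C 7, E 26, F 25. C eliminated.
Round 5: E 26, F 32. F has a majority (≥30).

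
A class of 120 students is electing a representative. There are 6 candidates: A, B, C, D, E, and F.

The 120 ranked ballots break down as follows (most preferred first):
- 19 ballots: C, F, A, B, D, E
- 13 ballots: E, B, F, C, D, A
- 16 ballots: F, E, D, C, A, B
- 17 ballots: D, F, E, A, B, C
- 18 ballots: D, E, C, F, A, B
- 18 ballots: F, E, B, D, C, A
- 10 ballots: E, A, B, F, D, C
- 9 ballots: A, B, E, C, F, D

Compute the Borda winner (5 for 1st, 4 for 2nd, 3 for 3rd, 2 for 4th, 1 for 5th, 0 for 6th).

A: 19×3 + 13×0 + 16×1 + 17×2 + 18×1 + 18×0 + 10×4 + 9×5 = 210
B: 19×2 + 13×4 + 16×0 + 17×1 + 18×0 + 18×3 + 10×3 + 9×4 = 227
C: 19×5 + 13×2 + 16×2 + 17×0 + 18×3 + 18×1 + 10×0 + 9×2 = 243
D: 19×1 + 13×1 + 16×3 + 17×5 + 18×5 + 18×2 + 10×1 + 9×0 = 301
E: 19×0 + 13×5 + 16×4 + 17×3 + 18×4 + 18×4 + 10×5 + 9×3 = 401
F: 19×4 + 13×3 + 16×5 + 17×4 + 18×2 + 18×5 + 10×2 + 9×1 = 418

F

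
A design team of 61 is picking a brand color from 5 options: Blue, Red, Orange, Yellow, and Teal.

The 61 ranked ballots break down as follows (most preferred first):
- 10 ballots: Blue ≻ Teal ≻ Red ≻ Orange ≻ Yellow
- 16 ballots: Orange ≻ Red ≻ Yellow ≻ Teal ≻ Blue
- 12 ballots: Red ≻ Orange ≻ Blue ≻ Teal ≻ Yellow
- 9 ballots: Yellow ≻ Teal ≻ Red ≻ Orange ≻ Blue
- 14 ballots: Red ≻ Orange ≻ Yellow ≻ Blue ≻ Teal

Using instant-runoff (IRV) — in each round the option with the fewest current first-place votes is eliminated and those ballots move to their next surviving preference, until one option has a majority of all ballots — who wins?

Red

Round 1: Blue 10, Red 26, Orange 16, Yellow 9, Teal 0. Teal eliminated.
Round 2: Blue 10, Red 26, Orange 16, Yellow 9. Yellow eliminated.
Round 3: Blue 10, Red 35, Orange 16. Red has a majority (≥31).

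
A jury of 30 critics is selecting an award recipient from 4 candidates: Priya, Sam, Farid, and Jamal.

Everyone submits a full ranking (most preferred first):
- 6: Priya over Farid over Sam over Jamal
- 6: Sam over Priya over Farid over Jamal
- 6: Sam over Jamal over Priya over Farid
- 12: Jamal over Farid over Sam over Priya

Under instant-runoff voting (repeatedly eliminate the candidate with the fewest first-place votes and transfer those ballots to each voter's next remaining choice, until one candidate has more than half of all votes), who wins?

Sam

Round 1: Priya 6, Sam 12, Farid 0, Jamal 12. Farid eliminated.
Round 2: Priya 6, Sam 12, Jamal 12. Priya eliminated.
Round 3: Sam 18, Jamal 12. Sam has a majority (≥16).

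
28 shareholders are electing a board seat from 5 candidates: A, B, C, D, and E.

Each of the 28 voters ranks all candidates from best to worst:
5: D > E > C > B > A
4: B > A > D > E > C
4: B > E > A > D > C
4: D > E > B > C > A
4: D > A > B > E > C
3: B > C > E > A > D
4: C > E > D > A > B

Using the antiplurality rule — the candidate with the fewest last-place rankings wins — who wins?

Last-place votes: A 9, B 4, C 12, D 3, E 0.

E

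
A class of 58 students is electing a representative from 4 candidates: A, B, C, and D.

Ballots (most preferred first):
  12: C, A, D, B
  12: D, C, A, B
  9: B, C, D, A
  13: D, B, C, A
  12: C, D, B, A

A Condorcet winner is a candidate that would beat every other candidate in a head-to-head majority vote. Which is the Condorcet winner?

C vs A: 58–0
C vs B: 36–22
C vs D: 33–25
C beats every other candidate.

C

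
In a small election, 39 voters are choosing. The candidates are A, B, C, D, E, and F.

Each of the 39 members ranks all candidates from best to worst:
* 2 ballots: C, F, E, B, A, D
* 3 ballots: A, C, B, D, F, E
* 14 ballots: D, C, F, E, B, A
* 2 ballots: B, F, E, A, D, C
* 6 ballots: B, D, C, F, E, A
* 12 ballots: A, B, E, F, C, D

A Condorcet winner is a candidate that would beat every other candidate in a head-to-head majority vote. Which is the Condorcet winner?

B vs A: 24–15
B vs C: 20–19
B vs D: 25–14
B vs E: 23–16
B vs F: 23–16
B beats every other candidate.

B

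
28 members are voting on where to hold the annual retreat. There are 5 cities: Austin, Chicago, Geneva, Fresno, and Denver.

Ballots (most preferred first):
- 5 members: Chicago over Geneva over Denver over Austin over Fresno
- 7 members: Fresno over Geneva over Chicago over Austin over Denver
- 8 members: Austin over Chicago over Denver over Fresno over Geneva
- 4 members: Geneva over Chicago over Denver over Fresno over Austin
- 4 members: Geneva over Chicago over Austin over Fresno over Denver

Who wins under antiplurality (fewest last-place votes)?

Last-place votes: Austin 4, Chicago 0, Geneva 8, Fresno 5, Denver 11.

Chicago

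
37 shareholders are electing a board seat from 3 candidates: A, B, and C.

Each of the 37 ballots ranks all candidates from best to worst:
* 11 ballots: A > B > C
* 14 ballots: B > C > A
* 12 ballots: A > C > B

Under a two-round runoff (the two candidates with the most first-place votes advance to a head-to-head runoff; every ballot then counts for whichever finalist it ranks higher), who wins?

A

Round 1 first-place votes: A 23, B 14, C 0. A and B advance.
Runoff: A is ranked above B on 23 ballots, B above A on 14.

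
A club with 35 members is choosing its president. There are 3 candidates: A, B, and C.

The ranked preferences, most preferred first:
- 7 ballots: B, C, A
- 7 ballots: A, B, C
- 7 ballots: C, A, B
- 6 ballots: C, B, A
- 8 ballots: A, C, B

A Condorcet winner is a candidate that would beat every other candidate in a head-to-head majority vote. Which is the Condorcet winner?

C vs A: 20–15
C vs B: 21–14
C beats every other candidate.

C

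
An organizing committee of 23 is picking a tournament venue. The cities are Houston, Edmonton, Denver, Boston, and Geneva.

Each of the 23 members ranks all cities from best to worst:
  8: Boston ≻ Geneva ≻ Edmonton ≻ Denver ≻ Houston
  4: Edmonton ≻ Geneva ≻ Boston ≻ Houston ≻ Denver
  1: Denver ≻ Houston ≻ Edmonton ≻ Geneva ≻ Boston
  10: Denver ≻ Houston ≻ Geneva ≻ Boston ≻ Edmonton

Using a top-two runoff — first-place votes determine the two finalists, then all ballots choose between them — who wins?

Round 1 first-place votes: Houston 0, Edmonton 4, Denver 11, Boston 8, Geneva 0. Denver and Boston advance.
Runoff: Denver is ranked above Boston on 11 ballots, Boston above Denver on 12.

Boston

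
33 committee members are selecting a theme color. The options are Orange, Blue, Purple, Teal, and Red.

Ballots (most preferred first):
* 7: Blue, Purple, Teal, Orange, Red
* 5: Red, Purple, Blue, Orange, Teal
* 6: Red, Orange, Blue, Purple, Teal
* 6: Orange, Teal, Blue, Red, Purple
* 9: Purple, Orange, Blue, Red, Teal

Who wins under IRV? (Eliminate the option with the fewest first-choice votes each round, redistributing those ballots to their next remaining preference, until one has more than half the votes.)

Blue

Round 1: Orange 6, Blue 7, Purple 9, Teal 0, Red 11. Teal eliminated.
Round 2: Orange 6, Blue 7, Purple 9, Red 11. Orange eliminated.
Round 3: Blue 13, Purple 9, Red 11. Purple eliminated.
Round 4: Blue 22, Red 11. Blue has a majority (≥17).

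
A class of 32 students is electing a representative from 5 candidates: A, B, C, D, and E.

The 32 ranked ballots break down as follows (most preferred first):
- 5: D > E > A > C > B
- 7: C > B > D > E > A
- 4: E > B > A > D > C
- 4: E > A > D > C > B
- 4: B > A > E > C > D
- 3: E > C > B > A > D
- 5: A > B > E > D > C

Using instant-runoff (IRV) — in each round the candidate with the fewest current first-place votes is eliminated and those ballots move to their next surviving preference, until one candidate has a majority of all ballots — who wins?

E

Round 1: A 5, B 4, C 7, D 5, E 11. B eliminated.
Round 2: A 9, C 7, D 5, E 11. D eliminated.
Round 3: A 9, C 7, E 16. C eliminated.
Round 4: A 9, E 23. E has a majority (≥17).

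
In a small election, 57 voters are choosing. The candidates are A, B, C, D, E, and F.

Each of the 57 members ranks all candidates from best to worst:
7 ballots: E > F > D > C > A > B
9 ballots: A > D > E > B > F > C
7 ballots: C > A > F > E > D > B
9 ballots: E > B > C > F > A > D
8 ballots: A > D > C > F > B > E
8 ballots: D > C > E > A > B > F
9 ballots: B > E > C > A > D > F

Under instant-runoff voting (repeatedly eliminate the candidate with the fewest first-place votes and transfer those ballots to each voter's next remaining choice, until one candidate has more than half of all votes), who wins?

Round 1: A 17, B 9, C 7, D 8, E 16, F 0. F eliminated.
Round 2: A 17, B 9, C 7, D 8, E 16. C eliminated.
Round 3: A 24, B 9, D 8, E 16. D eliminated.
Round 4: A 24, B 9, E 24. B eliminated.
Round 5: A 24, E 33. E has a majority (≥29).

E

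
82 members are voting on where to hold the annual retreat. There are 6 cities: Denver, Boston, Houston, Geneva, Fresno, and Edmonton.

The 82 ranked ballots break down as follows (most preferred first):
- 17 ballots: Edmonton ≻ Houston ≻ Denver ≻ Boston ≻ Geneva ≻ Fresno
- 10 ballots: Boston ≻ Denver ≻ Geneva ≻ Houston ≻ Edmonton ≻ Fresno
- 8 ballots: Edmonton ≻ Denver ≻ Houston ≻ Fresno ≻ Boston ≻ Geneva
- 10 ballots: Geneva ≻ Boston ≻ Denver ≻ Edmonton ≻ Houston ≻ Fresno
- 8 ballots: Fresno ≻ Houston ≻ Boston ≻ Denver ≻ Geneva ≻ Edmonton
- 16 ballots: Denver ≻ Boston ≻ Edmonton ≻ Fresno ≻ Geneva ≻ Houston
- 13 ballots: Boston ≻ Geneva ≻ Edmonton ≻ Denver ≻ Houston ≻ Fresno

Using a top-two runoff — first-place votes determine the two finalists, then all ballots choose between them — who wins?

Round 1 first-place votes: Denver 16, Boston 23, Houston 0, Geneva 10, Fresno 8, Edmonton 25. Edmonton and Boston advance.
Runoff: Edmonton is ranked above Boston on 25 ballots, Boston above Edmonton on 57.

Boston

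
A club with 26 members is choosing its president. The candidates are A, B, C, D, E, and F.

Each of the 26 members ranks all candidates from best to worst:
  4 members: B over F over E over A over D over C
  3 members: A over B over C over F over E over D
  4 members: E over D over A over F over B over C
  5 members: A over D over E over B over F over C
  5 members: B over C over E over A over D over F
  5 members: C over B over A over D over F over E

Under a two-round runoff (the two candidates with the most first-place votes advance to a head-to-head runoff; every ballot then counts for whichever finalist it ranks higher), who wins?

B

Round 1 first-place votes: A 8, B 9, C 5, D 0, E 4, F 0. B and A advance.
Runoff: B is ranked above A on 14 ballots, A above B on 12.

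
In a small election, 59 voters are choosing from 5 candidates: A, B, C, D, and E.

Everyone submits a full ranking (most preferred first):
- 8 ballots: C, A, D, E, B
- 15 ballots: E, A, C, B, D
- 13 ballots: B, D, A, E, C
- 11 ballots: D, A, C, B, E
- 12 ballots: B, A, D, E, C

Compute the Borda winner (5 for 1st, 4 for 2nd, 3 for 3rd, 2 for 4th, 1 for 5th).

A

A: 8×4 + 15×4 + 13×3 + 11×4 + 12×4 = 223
B: 8×1 + 15×2 + 13×5 + 11×2 + 12×5 = 185
C: 8×5 + 15×3 + 13×1 + 11×3 + 12×1 = 143
D: 8×3 + 15×1 + 13×4 + 11×5 + 12×3 = 182
E: 8×2 + 15×5 + 13×2 + 11×1 + 12×2 = 152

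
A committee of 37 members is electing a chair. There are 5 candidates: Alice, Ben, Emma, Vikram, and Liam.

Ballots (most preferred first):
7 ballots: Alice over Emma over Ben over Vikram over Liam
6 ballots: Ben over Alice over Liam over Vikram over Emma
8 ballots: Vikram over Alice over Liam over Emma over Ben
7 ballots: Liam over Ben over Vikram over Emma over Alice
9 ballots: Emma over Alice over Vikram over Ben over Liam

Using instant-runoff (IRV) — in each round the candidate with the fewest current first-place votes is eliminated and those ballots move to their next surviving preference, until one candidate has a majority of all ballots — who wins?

Alice

Round 1: Alice 7, Ben 6, Emma 9, Vikram 8, Liam 7. Ben eliminated.
Round 2: Alice 13, Emma 9, Vikram 8, Liam 7. Liam eliminated.
Round 3: Alice 13, Emma 9, Vikram 15. Emma eliminated.
Round 4: Alice 22, Vikram 15. Alice has a majority (≥19).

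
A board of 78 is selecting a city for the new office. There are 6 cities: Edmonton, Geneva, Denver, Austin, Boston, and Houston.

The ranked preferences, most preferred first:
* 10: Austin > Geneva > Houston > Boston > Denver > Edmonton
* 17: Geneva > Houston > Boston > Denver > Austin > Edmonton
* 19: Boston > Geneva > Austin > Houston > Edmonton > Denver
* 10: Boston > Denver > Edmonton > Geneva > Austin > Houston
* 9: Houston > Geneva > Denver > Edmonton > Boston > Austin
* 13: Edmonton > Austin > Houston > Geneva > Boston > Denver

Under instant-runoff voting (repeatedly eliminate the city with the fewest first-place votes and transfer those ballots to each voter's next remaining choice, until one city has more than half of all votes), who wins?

Geneva

Round 1: Edmonton 13, Geneva 17, Denver 0, Austin 10, Boston 29, Houston 9. Denver eliminated.
Round 2: Edmonton 13, Geneva 17, Austin 10, Boston 29, Houston 9. Houston eliminated.
Round 3: Edmonton 13, Geneva 26, Austin 10, Boston 29. Austin eliminated.
Round 4: Edmonton 13, Geneva 36, Boston 29. Edmonton eliminated.
Round 5: Geneva 49, Boston 29. Geneva has a majority (≥40).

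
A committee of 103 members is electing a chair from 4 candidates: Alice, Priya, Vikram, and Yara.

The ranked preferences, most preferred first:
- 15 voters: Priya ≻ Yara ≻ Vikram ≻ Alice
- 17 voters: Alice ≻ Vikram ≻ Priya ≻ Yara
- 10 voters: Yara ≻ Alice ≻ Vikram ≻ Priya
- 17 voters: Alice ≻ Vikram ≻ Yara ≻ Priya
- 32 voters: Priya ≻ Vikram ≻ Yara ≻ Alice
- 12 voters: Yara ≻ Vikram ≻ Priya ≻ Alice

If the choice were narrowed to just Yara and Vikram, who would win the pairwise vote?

Yara is ranked above Vikram on 37 ballots; Vikram above Yara on 66.

Vikram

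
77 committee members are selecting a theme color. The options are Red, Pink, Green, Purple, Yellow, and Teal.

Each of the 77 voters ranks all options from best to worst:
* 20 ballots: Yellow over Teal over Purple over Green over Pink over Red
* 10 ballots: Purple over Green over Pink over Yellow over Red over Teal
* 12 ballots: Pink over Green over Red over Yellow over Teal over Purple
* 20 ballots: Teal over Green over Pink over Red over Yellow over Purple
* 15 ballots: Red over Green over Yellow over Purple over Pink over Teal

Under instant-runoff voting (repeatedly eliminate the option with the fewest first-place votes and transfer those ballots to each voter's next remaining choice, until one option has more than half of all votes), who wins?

Pink

Round 1: Red 15, Pink 12, Green 0, Purple 10, Yellow 20, Teal 20. Green eliminated.
Round 2: Red 15, Pink 12, Purple 10, Yellow 20, Teal 20. Purple eliminated.
Round 3: Red 15, Pink 22, Yellow 20, Teal 20. Red eliminated.
Round 4: Pink 22, Yellow 35, Teal 20. Teal eliminated.
Round 5: Pink 42, Yellow 35. Pink has a majority (≥39).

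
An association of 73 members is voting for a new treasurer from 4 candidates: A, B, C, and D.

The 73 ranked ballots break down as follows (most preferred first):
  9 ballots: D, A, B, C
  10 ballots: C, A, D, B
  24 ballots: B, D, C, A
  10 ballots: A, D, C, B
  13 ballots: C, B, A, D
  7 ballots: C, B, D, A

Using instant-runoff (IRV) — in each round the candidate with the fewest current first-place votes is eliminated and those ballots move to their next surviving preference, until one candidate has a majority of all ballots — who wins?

Round 1: A 10, B 24, C 30, D 9. D eliminated.
Round 2: A 19, B 24, C 30. A eliminated.
Round 3: B 33, C 40. C has a majority (≥37).

C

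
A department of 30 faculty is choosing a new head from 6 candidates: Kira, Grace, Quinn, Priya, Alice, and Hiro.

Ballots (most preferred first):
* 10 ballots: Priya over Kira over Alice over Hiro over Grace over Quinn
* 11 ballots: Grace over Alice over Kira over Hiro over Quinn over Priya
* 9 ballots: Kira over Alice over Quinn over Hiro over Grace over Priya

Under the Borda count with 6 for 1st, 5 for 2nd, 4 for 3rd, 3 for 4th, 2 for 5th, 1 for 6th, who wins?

Kira: 10×5 + 11×4 + 9×6 = 148
Grace: 10×2 + 11×6 + 9×2 = 104
Quinn: 10×1 + 11×2 + 9×4 = 68
Priya: 10×6 + 11×1 + 9×1 = 80
Alice: 10×4 + 11×5 + 9×5 = 140
Hiro: 10×3 + 11×3 + 9×3 = 90

Kira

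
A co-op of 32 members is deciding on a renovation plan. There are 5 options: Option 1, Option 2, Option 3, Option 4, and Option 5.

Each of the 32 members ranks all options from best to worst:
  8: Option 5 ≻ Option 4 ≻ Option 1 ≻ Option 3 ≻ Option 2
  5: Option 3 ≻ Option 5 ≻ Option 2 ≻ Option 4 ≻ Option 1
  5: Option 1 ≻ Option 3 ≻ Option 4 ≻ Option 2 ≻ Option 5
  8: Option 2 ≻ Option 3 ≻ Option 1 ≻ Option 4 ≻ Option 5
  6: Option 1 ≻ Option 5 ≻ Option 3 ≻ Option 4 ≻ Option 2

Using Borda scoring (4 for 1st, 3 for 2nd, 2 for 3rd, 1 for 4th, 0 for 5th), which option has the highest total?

Option 3

Option 1: 8×2 + 5×0 + 5×4 + 8×2 + 6×4 = 76
Option 2: 8×0 + 5×2 + 5×1 + 8×4 + 6×0 = 47
Option 3: 8×1 + 5×4 + 5×3 + 8×3 + 6×2 = 79
Option 4: 8×3 + 5×1 + 5×2 + 8×1 + 6×1 = 53
Option 5: 8×4 + 5×3 + 5×0 + 8×0 + 6×3 = 65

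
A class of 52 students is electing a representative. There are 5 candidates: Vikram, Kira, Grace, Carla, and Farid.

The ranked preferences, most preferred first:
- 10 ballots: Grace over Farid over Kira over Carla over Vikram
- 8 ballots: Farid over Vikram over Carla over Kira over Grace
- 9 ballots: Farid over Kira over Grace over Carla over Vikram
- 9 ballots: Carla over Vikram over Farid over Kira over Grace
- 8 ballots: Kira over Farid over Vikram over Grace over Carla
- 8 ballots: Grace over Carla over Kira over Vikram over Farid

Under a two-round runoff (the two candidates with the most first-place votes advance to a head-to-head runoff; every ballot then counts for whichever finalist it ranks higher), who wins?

Round 1 first-place votes: Vikram 0, Kira 8, Grace 18, Carla 9, Farid 17. Grace and Farid advance.
Runoff: Grace is ranked above Farid on 18 ballots, Farid above Grace on 34.

Farid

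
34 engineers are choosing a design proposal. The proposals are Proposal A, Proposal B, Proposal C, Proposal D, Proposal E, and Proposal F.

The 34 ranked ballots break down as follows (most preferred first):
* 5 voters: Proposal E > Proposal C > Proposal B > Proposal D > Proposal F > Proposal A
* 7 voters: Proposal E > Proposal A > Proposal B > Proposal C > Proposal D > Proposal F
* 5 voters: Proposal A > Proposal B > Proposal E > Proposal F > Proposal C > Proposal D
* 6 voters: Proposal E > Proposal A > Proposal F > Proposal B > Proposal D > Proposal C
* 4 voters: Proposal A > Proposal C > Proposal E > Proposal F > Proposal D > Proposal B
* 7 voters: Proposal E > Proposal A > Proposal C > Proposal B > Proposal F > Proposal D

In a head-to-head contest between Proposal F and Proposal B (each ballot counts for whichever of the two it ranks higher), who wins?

Proposal B

Proposal F is ranked above Proposal B on 10 ballots; Proposal B above Proposal F on 24.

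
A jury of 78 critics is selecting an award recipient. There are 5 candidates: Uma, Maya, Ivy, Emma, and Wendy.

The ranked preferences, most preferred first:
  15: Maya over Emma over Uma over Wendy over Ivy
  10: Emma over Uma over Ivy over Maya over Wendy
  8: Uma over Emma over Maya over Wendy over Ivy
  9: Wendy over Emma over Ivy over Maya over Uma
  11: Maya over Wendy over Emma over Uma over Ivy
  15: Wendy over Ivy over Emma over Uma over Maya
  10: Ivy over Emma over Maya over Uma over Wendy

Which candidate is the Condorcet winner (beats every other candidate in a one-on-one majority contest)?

Emma vs Uma: 70–8
Emma vs Maya: 52–26
Emma vs Ivy: 53–25
Emma vs Wendy: 43–35
Emma beats every other candidate.

Emma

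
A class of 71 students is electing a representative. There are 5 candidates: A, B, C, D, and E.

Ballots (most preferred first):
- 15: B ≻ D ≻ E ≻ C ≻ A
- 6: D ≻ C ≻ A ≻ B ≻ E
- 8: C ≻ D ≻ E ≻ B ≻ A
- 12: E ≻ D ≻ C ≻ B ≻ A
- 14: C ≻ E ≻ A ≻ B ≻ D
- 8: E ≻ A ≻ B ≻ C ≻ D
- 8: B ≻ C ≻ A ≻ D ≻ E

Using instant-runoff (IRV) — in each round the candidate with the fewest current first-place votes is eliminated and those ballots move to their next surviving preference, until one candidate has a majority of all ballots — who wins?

C

Round 1: A 0, B 23, C 22, D 6, E 20. A eliminated.
Round 2: B 23, C 22, D 6, E 20. D eliminated.
Round 3: B 23, C 28, E 20. E eliminated.
Round 4: B 31, C 40. C has a majority (≥36).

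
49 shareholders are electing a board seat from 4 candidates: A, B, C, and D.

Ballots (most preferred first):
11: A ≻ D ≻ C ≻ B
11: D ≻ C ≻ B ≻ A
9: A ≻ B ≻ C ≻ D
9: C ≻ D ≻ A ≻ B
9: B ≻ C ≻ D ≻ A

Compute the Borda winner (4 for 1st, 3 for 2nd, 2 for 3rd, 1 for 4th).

A: 11×4 + 11×1 + 9×4 + 9×2 + 9×1 = 118
B: 11×1 + 11×2 + 9×3 + 9×1 + 9×4 = 105
C: 11×2 + 11×3 + 9×2 + 9×4 + 9×3 = 136
D: 11×3 + 11×4 + 9×1 + 9×3 + 9×2 = 131

C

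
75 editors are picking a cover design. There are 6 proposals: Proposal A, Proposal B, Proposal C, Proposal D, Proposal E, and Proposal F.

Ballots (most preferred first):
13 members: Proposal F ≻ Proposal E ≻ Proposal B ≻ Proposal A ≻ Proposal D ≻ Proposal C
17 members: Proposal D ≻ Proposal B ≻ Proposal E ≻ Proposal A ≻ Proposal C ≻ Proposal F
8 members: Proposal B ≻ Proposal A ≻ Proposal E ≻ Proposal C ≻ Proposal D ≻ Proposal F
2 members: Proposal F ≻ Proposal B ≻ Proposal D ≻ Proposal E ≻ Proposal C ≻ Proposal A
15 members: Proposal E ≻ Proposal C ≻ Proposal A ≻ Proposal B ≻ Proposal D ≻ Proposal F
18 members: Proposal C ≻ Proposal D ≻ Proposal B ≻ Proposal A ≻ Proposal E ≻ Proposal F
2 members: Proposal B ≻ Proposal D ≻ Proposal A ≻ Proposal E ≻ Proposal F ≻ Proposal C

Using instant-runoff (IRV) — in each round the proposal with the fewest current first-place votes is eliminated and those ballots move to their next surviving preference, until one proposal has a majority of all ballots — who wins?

Round 1: Proposal A 0, Proposal B 10, Proposal C 18, Proposal D 17, Proposal E 15, Proposal F 15. Proposal A eliminated.
Round 2: Proposal B 10, Proposal C 18, Proposal D 17, Proposal E 15, Proposal F 15. Proposal B eliminated.
Round 3: Proposal C 18, Proposal D 19, Proposal E 23, Proposal F 15. Proposal F eliminated.
Round 4: Proposal C 18, Proposal D 21, Proposal E 36. Proposal C eliminated.
Round 5: Proposal D 39, Proposal E 36. Proposal D has a majority (≥38).

Proposal D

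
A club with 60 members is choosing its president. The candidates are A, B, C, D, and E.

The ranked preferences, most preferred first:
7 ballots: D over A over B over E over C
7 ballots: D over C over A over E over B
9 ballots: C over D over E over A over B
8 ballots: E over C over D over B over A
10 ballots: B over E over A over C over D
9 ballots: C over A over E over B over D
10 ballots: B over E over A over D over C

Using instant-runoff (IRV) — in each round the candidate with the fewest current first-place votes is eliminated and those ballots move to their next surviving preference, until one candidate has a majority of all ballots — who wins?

C

Round 1: A 0, B 20, C 18, D 14, E 8. A eliminated.
Round 2: B 20, C 18, D 14, E 8. E eliminated.
Round 3: B 20, C 26, D 14. D eliminated.
Round 4: B 27, C 33. C has a majority (≥31).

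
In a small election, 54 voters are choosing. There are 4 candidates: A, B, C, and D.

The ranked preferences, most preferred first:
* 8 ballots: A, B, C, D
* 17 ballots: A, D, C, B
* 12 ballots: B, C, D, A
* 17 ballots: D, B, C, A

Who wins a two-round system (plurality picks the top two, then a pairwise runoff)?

Round 1 first-place votes: A 25, B 12, C 0, D 17. A and D advance.
Runoff: A is ranked above D on 25 ballots, D above A on 29.

D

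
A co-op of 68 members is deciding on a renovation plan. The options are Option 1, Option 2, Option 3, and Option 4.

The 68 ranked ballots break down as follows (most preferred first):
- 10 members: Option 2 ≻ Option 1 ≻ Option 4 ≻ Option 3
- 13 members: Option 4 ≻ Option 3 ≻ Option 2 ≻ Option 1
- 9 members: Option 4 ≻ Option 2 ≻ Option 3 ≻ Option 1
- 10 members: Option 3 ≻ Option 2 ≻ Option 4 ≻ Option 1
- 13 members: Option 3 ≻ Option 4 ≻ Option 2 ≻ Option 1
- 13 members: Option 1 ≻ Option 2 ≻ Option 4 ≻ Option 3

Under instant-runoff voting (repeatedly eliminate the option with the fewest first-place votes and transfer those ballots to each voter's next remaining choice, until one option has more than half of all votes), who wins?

Option 3

Round 1: Option 1 13, Option 2 10, Option 3 23, Option 4 22. Option 2 eliminated.
Round 2: Option 1 23, Option 3 23, Option 4 22. Option 4 eliminated.
Round 3: Option 1 23, Option 3 45. Option 3 has a majority (≥35).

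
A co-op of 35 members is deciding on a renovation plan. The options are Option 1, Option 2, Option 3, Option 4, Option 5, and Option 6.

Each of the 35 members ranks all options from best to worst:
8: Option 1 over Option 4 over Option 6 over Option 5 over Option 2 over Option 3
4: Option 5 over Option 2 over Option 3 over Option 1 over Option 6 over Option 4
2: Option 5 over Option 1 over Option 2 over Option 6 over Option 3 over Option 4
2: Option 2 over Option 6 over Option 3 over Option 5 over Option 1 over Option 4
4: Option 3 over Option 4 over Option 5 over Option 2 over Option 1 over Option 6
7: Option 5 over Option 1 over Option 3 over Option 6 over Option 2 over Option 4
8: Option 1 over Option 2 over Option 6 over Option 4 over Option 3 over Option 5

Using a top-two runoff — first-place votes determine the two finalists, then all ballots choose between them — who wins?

Option 5

Round 1 first-place votes: Option 1 16, Option 2 2, Option 3 4, Option 4 0, Option 5 13, Option 6 0. Option 1 and Option 5 advance.
Runoff: Option 1 is ranked above Option 5 on 16 ballots, Option 5 above Option 1 on 19.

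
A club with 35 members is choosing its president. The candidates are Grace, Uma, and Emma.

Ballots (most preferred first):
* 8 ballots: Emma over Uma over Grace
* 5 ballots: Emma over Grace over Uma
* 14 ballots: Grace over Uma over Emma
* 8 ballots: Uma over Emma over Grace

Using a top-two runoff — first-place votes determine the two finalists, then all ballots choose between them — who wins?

Emma

Round 1 first-place votes: Grace 14, Uma 8, Emma 13. Grace and Emma advance.
Runoff: Grace is ranked above Emma on 14 ballots, Emma above Grace on 21.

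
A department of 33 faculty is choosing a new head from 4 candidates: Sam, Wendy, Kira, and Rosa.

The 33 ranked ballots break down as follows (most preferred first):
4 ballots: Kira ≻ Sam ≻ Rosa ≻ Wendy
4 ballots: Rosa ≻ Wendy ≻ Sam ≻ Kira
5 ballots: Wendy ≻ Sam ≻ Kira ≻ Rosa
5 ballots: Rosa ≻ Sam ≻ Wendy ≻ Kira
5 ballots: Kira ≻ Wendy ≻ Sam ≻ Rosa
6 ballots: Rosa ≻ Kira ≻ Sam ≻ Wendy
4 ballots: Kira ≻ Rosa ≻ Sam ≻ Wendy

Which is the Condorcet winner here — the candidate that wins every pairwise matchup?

Kira

Kira vs Sam: 19–14
Kira vs Wendy: 19–14
Kira vs Rosa: 18–15
Kira beats every other candidate.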